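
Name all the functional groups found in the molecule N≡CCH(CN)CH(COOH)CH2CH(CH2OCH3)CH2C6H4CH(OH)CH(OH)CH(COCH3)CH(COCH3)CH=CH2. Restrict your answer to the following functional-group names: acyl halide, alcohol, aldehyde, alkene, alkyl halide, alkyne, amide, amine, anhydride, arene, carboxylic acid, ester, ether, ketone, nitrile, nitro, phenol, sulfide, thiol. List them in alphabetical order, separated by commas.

alcohol, alkene, arene, carboxylic acid, ether, ketone, nitrile

Reading the structure from left to right:
  N≡C: N≡C–: carbon triple-bonded to nitrogen → nitrile.
  CH(CN): pendant –C≡N: nitrile.
  CH(COOH): pendant –COOH: carbonyl C bonded to C and –OH → carboxylic acid.
  CH(CH2OCH3): pendant –CH2OCH3: C–O–C linkage → ether.
  C6H4: para-disubstituted benzene ring → arene.
  CH(OH): –OH on an sp³ carbon → alcohol (secondary).
  CH(OH): –OH on an sp³ carbon → alcohol (secondary).
  CH(COCH3): pendant –COCH3: carbonyl C bonded to two carbons → ketone.
  CH(COCH3): pendant –COCH3: carbonyl C bonded to two carbons → ketone.
  CH=CH2: C=C double bond → alkene.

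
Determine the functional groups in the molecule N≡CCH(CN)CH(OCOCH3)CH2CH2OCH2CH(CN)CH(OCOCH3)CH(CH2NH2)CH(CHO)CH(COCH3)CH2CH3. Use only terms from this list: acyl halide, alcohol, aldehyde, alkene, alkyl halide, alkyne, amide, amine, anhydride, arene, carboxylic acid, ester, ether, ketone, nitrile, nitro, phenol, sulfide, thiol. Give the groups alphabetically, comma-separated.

aldehyde, amine, ester, ether, ketone, nitrile

Reading the structure from left to right:
  N≡C: N≡C–: carbon triple-bonded to nitrogen → nitrile.
  CH(CN): pendant –C≡N: nitrile.
  CH(OCOCH3): pendant –OC(=O)CH3: an acyloxy group → ester.
  CH2OCH2: C–O–C with sp³ carbons on both sides and no adjacent C=O → ether.
  CH(CN): pendant –C≡N: nitrile.
  CH(OCOCH3): pendant –OC(=O)CH3: an acyloxy group → ester.
  CH(CH2NH2): pendant –CH2NH2: N on sp³ C, no adjacent C=O → amine.
  CH(CHO): pendant –CHO: carbonyl C bonded to C and H → aldehyde.
  CH(COCH3): pendant –COCH3: carbonyl C bonded to two carbons → ketone.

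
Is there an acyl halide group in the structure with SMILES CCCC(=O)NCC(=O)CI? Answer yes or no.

no

–C(=O)–N– linkage → amide (the N is not an amine).
–C(=O)– with carbon on both sides → ketone.
halogen on an sp³ carbon → alkyl halide.
The groups actually present are: alkyl halide, amide, ketone.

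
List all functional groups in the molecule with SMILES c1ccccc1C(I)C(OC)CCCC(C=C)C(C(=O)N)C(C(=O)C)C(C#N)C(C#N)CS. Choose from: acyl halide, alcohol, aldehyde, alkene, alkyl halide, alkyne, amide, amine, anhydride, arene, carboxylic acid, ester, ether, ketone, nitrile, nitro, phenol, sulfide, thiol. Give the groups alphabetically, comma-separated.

Reading the structure from left to right:
  C6H5: C6H5– phenyl ring → arene.
  CH(I): halogen on an sp³ carbon → alkyl halide.
  CH(OCH3): pendant –OCH3: C–O–C with sp³ C, no adjacent C=O → ether.
  CH(CH=CH2): pendant –CH=CH2: C=C double bond → alkene.
  CH(CONH2): pendant –CONH2: carbonyl C bonded to C and N → amide.
  CH(COCH3): pendant –COCH3: carbonyl C bonded to two carbons → ketone.
  CH(CN): pendant –C≡N: nitrile.
  CH(CN): pendant –C≡N: nitrile.
  CH2SH: –SH on an sp³ carbon → thiol.

alkene, alkyl halide, amide, arene, ether, ketone, nitrile, thiol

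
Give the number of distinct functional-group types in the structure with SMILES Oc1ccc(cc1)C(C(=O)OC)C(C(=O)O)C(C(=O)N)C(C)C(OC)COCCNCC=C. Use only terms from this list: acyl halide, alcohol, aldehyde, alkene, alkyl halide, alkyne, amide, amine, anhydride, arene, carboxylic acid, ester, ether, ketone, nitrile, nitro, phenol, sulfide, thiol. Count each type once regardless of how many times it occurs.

–OH attached directly to an aromatic ring → phenol (not alcohol); the ring itself is an arene.
pendant –COOCH3: carbonyl C bonded to C and –OCH3 → ester.
pendant –COOH: carbonyl C bonded to C and –OH → carboxylic acid.
pendant –CONH2: carbonyl C bonded to C and N → amide.
pendant –OCH3: C–O–C with sp³ C, no adjacent C=O → ether.
C–O–C with sp³ carbons on both sides and no adjacent C=O → ether.
C–N–C with sp³ carbons and no adjacent C=O → amine (secondary).
C=C double bond → alkene.
Distinct types present: alkene, amide, amine, arene, carboxylic acid, ester, ether, phenol.

8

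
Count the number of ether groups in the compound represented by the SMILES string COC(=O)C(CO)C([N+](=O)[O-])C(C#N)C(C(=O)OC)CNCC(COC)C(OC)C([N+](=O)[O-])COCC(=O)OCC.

3

Working along the chain:
  CH3OOC: CH3O–C(=O)–: carbonyl C bonded to C and to –OCH3 → ester (not ketone + ether).
  CH(CH2OH): pendant –CH2OH on an sp³ backbone C → alcohol.
  CH(NO2): –NO2 on an sp³ carbon → nitro (the N=O is not a carbonyl).
  CH(CN): pendant –C≡N: nitrile.
  CH(COOCH3): pendant –COOCH3: carbonyl C bonded to C and –OCH3 → ester.
  CH2NHCH2: C–N–C with sp³ carbons and no adjacent C=O → amine (secondary).
  CH(CH2OCH3): pendant –CH2OCH3: C–O–C linkage → ether.
  CH(OCH3): pendant –OCH3: C–O–C with sp³ C, no adjacent C=O → ether.
  CH(NO2): –NO2 on an sp³ carbon → nitro (the N=O is not a carbonyl).
  CH2OCH2: C–O–C with sp³ carbons on both sides and no adjacent C=O → ether.
  COOCH2CH3: –C(=O)OCH2CH3: carbonyl C bonded to C and to –OEt → ester.
Ether appears at: CH(CH2OCH3), CH(OCH3), CH2OCH2 → 3.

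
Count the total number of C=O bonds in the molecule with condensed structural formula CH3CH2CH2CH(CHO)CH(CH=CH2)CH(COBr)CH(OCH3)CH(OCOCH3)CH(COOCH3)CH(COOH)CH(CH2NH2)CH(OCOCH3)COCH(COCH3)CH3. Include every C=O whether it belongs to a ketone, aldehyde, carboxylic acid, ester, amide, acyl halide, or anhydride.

8

CH(CHO): aldehyde, 1 C=O (running total 1).
CH(COBr): acyl halide, 1 C=O (running total 2).
CH(OCOCH3): ester, 1 C=O (running total 3).
CH(COOCH3): ester, 1 C=O (running total 4).
CH(COOH): carboxylic acid, 1 C=O (running total 5).
CH(OCOCH3): ester, 1 C=O (running total 6).
CO: ketone, 1 C=O (running total 7).
CH(COCH3): ketone, 1 C=O (running total 8).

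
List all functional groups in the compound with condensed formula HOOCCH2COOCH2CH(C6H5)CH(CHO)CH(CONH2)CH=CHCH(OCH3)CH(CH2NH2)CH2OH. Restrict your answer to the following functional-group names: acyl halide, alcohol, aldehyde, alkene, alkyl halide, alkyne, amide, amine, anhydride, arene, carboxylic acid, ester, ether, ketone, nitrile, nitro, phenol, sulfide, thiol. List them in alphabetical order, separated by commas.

Taking each segment in turn:
  HOOC: –COOH: carbonyl C bonded to –OH and C → carboxylic acid (the –OH is not a separate alcohol).
  CH2COOCH2: –C(=O)–O–C with C on the carbonyl side → ester.
  CH(C6H5): pendant –C6H5: benzene ring → arene.
  CH(CHO): pendant –CHO: carbonyl C bonded to C and H → aldehyde.
  CH(CONH2): pendant –CONH2: carbonyl C bonded to C and N → amide.
  CH=CH: C=C double bond → alkene.
  CH(OCH3): pendant –OCH3: C–O–C with sp³ C, no adjacent C=O → ether.
  CH(CH2NH2): pendant –CH2NH2: N on sp³ C, no adjacent C=O → amine.
  CH2OH: –OH on an sp³ carbon → alcohol.

alcohol, aldehyde, alkene, amide, amine, arene, carboxylic acid, ester, ether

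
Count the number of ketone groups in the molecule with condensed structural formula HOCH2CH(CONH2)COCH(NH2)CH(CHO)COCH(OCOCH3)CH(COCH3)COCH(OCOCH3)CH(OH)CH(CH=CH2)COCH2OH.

5

Working along the chain:
  HOCH2: HO– on an sp³ carbon → alcohol.
  CH(CONH2): pendant –CONH2: carbonyl C bonded to C and N → amide.
  CO: –C(=O)– with carbon on both sides → ketone.
  CH(NH2): –NH2 on an sp³ carbon with no adjacent C=O → amine.
  CH(CHO): pendant –CHO: carbonyl C bonded to C and H → aldehyde.
  CO: –C(=O)– with carbon on both sides → ketone.
  CH(OCOCH3): pendant –OC(=O)CH3: an acyloxy group → ester.
  CH(COCH3): pendant –COCH3: carbonyl C bonded to two carbons → ketone.
  CO: –C(=O)– with carbon on both sides → ketone.
  CH(OCOCH3): pendant –OC(=O)CH3: an acyloxy group → ester.
  CH(OH): –OH on an sp³ carbon → alcohol (secondary).
  CH(CH=CH2): pendant –CH=CH2: C=C double bond → alkene.
  CO: –C(=O)– with carbon on both sides → ketone.
  CH2OH: –OH on an sp³ carbon → alcohol.
Ketone appears at: CO, CO, CH(COCH3), CO, CO → 5.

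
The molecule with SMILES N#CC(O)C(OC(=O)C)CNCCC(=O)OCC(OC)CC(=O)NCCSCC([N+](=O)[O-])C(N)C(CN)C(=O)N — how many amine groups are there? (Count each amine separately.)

Reading the structure from left to right:
  N≡C: N≡C–: carbon triple-bonded to nitrogen → nitrile.
  CH(OH): –OH on an sp³ carbon → alcohol (secondary).
  CH(OCOCH3): pendant –OC(=O)CH3: an acyloxy group → ester.
  CH2NHCH2: C–N–C with sp³ carbons and no adjacent C=O → amine (secondary).
  CH2COOCH2: –C(=O)–O–C with C on the carbonyl side → ester.
  CH(OCH3): pendant –OCH3: C–O–C with sp³ C, no adjacent C=O → ether.
  CH2CONHCH2: –C(=O)–N– linkage → amide (the N is not an amine).
  CH2SCH2: C–S–C linkage → sulfide (thioether).
  CH(NO2): –NO2 on an sp³ carbon → nitro (the N=O is not a carbonyl).
  CH(NH2): –NH2 on an sp³ carbon with no adjacent C=O → amine.
  CH(CH2NH2): pendant –CH2NH2: N on sp³ C, no adjacent C=O → amine.
  CONH2: –C(=O)NH2: carbonyl C bonded to C and to N → amide (the N is not a separate amine).
Amine appears at: CH2NHCH2, CH(NH2), CH(CH2NH2) → 3.

3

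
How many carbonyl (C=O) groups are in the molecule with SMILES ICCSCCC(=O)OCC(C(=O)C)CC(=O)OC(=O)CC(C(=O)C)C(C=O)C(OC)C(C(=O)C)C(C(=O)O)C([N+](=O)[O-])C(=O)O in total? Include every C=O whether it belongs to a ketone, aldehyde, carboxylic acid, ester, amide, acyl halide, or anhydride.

9

CH2COOCH2: ester, 1 C=O (running total 1).
CH(COCH3): ketone, 1 C=O (running total 2).
CH2CO-O-COCH2: anhydride, 2 C=O (running total 4).
CH(COCH3): ketone, 1 C=O (running total 5).
CH(CHO): aldehyde, 1 C=O (running total 6).
CH(COCH3): ketone, 1 C=O (running total 7).
CH(COOH): carboxylic acid, 1 C=O (running total 8).
COOH: carboxylic acid, 1 C=O (running total 9).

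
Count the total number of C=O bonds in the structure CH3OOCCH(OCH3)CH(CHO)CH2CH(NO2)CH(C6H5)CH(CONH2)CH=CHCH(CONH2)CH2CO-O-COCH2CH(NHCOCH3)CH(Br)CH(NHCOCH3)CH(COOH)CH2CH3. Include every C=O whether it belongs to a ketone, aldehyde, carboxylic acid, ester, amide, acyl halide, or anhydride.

CH3OOC: ester, 1 C=O (running total 1).
CH(CHO): aldehyde, 1 C=O (running total 2).
CH(CONH2): amide, 1 C=O (running total 3).
CH(CONH2): amide, 1 C=O (running total 4).
CH2CO-O-COCH2: anhydride, 2 C=O (running total 6).
CH(NHCOCH3): amide, 1 C=O (running total 7).
CH(NHCOCH3): amide, 1 C=O (running total 8).
CH(COOH): carboxylic acid, 1 C=O (running total 9).

9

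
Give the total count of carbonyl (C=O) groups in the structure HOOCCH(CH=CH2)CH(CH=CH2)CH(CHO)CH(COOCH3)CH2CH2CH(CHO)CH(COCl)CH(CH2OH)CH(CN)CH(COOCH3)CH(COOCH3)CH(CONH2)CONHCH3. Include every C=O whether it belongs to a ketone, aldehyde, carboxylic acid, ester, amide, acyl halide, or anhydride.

HOOC: carboxylic acid, 1 C=O (running total 1).
CH(CHO): aldehyde, 1 C=O (running total 2).
CH(COOCH3): ester, 1 C=O (running total 3).
CH(CHO): aldehyde, 1 C=O (running total 4).
CH(COCl): acyl halide, 1 C=O (running total 5).
CH(COOCH3): ester, 1 C=O (running total 6).
CH(COOCH3): ester, 1 C=O (running total 7).
CH(CONH2): amide, 1 C=O (running total 8).
CONHCH3: amide, 1 C=O (running total 9).

9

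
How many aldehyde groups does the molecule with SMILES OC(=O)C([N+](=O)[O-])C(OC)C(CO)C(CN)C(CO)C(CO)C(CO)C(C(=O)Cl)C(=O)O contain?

0

–COOH: carbonyl C bonded to –OH and C → carboxylic acid (the –OH is not a separate alcohol).
–NO2 on an sp³ carbon → nitro (the N=O is not a carbonyl).
pendant –OCH3: C–O–C with sp³ C, no adjacent C=O → ether.
pendant –CH2OH on an sp³ backbone C → alcohol.
pendant –CH2NH2: N on sp³ C, no adjacent C=O → amine.
pendant –CH2OH on an sp³ backbone C → alcohol.
pendant –CH2OH on an sp³ backbone C → alcohol.
pendant –CH2OH on an sp³ backbone C → alcohol.
pendant –C(=O)X: carbonyl C bonded to C and halogen → acyl halide.
–COOH: carbonyl C bonded to –OH and C → carboxylic acid (the –OH is not a separate alcohol).
No segment is a aldehyde: HOOC is carboxylic acid, not aldehyde; CH(COCl) is acyl halide, not aldehyde; COOH is carboxylic acid, not aldehyde. → 0.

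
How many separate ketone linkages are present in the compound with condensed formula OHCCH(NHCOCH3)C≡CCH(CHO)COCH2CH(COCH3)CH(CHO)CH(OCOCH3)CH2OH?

2

terminal –CHO: carbonyl C bonded to H and C → aldehyde.
pendant –NHC(=O)CH3: N bonded to a carbonyl → amide (not amine).
C≡C triple bond → alkyne.
pendant –CHO: carbonyl C bonded to C and H → aldehyde.
–C(=O)– with carbon on both sides → ketone.
pendant –COCH3: carbonyl C bonded to two carbons → ketone.
pendant –CHO: carbonyl C bonded to C and H → aldehyde.
pendant –OC(=O)CH3: an acyloxy group → ester.
–OH on an sp³ carbon → alcohol.
Ketone appears at: CO, CH(COCH3) → 2.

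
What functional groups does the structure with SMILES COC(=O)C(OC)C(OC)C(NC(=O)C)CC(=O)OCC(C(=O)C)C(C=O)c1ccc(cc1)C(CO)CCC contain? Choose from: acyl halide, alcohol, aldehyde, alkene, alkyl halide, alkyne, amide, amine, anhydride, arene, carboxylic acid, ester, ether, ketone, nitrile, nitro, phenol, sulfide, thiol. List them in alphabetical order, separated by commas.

CH3O–C(=O)–: carbonyl C bonded to C and to –OCH3 → ester (not ketone + ether).
pendant –OCH3: C–O–C with sp³ C, no adjacent C=O → ether.
pendant –OCH3: C–O–C with sp³ C, no adjacent C=O → ether.
pendant –NHC(=O)CH3: N bonded to a carbonyl → amide (not amine).
–C(=O)–O–C with C on the carbonyl side → ester.
pendant –COCH3: carbonyl C bonded to two carbons → ketone.
pendant –CHO: carbonyl C bonded to C and H → aldehyde.
para-disubstituted benzene ring → arene.
pendant –CH2OH on an sp³ backbone C → alcohol.

alcohol, aldehyde, amide, arene, ester, ether, ketone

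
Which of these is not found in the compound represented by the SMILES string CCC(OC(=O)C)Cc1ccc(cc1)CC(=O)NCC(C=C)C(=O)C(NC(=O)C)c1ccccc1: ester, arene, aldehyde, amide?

aldehyde

ester: present (CH(OCOCH3) — pendant –OC(=O)CH3: an acyloxy group → ester).
amide: present (CH2CONHCH2 — –C(=O)–N– linkage → amide (the N is not an amine)).
arene: present (C6H4 — para-disubstituted benzene ring → arene).
aldehyde: absent. In CO, the carbonyl carbon is bonded to two carbons, so it is a ketone, not an aldehyde.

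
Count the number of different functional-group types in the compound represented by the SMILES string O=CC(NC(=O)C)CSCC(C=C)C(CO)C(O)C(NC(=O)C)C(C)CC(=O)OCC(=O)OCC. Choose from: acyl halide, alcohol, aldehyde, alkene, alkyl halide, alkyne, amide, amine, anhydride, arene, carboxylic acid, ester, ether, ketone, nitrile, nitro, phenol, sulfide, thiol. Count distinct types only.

terminal –CHO: carbonyl C bonded to H and C → aldehyde.
pendant –NHC(=O)CH3: N bonded to a carbonyl → amide (not amine).
C–S–C linkage → sulfide (thioether).
pendant –CH=CH2: C=C double bond → alkene.
pendant –CH2OH on an sp³ backbone C → alcohol.
–OH on an sp³ carbon → alcohol (secondary).
pendant –NHC(=O)CH3: N bonded to a carbonyl → amide (not amine).
–C(=O)–O–C with C on the carbonyl side → ester.
–C(=O)OCH2CH3: carbonyl C bonded to C and to –OEt → ester.
Distinct types present: alcohol, aldehyde, alkene, amide, ester, sulfide.

6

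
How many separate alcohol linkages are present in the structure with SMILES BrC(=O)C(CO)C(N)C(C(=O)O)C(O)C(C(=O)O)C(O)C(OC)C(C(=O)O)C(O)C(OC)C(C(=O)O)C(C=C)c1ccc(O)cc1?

Reading the structure from left to right:
  BrCO: –C(=O)Br: carbonyl C bonded to C and to a halogen → acyl halide (not alkyl halide).
  CH(CH2OH): pendant –CH2OH on an sp³ backbone C → alcohol.
  CH(NH2): –NH2 on an sp³ carbon with no adjacent C=O → amine.
  CH(COOH): pendant –COOH: carbonyl C bonded to C and –OH → carboxylic acid.
  CH(OH): –OH on an sp³ carbon → alcohol (secondary).
  CH(COOH): pendant –COOH: carbonyl C bonded to C and –OH → carboxylic acid.
  CH(OH): –OH on an sp³ carbon → alcohol (secondary).
  CH(OCH3): pendant –OCH3: C–O–C with sp³ C, no adjacent C=O → ether.
  CH(COOH): pendant –COOH: carbonyl C bonded to C and –OH → carboxylic acid.
  CH(OH): –OH on an sp³ carbon → alcohol (secondary).
  CH(OCH3): pendant –OCH3: C–O–C with sp³ C, no adjacent C=O → ether.
  CH(COOH): pendant –COOH: carbonyl C bonded to C and –OH → carboxylic acid.
  CH(CH=CH2): pendant –CH=CH2: C=C double bond → alkene.
  C6H4OH: –OH attached directly to an aromatic ring → phenol (not alcohol); the ring itself is an arene.
Alcohol appears at: CH(CH2OH), CH(OH), CH(OH), CH(OH) → 4.

4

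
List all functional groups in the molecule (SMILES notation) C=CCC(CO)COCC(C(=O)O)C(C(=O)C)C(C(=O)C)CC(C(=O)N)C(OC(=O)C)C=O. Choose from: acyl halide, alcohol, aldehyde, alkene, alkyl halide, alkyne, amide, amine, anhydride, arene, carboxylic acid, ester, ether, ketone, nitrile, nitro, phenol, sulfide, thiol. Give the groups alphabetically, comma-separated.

alcohol, aldehyde, alkene, amide, carboxylic acid, ester, ether, ketone

C=C double bond → alkene.
pendant –CH2OH on an sp³ backbone C → alcohol.
C–O–C with sp³ carbons on both sides and no adjacent C=O → ether.
pendant –COOH: carbonyl C bonded to C and –OH → carboxylic acid.
pendant –COCH3: carbonyl C bonded to two carbons → ketone.
pendant –COCH3: carbonyl C bonded to two carbons → ketone.
pendant –CONH2: carbonyl C bonded to C and N → amide.
pendant –OC(=O)CH3: an acyloxy group → ester.
terminal –CHO: carbonyl C bonded to H and C → aldehyde.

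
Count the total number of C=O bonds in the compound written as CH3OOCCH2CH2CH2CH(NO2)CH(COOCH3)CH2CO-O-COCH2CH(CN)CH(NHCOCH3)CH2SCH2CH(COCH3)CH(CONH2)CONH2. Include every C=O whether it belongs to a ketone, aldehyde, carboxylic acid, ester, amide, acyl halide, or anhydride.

8

CH3OOC: ester, 1 C=O (running total 1).
CH(COOCH3): ester, 1 C=O (running total 2).
CH2CO-O-COCH2: anhydride, 2 C=O (running total 4).
CH(NHCOCH3): amide, 1 C=O (running total 5).
CH(COCH3): ketone, 1 C=O (running total 6).
CH(CONH2): amide, 1 C=O (running total 7).
CONH2: amide, 1 C=O (running total 8).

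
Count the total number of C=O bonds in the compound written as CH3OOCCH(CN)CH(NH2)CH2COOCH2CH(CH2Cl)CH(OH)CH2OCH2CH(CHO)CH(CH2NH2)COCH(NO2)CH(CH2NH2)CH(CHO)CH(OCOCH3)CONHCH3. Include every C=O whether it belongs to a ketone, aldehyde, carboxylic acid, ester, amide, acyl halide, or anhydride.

CH3OOC: ester, 1 C=O (running total 1).
CH2COOCH2: ester, 1 C=O (running total 2).
CH(CHO): aldehyde, 1 C=O (running total 3).
CO: ketone, 1 C=O (running total 4).
CH(CHO): aldehyde, 1 C=O (running total 5).
CH(OCOCH3): ester, 1 C=O (running total 6).
CONHCH3: amide, 1 C=O (running total 7).

7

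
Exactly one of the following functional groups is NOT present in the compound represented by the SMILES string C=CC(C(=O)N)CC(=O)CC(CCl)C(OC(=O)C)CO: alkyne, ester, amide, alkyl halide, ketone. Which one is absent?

alkyne

amide: present (CH(CONH2) — pendant –CONH2: carbonyl C bonded to C and N → amide).
ester: present (CH(OCOCH3) — pendant –OC(=O)CH3: an acyloxy group → ester).
alkyl halide: present (CH(CH2Cl) — pendant –CH2X: halogen on sp³ carbon → alkyl halide).
ketone: present (CO — –C(=O)– with carbon on both sides → ketone).
alkyne: no segment matches this pattern.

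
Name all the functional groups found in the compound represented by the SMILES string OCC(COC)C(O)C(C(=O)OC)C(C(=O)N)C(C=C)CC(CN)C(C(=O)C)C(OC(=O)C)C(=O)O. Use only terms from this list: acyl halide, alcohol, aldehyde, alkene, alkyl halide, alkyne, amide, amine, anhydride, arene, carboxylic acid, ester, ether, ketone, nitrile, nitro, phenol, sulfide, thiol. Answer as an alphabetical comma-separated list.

Working along the chain:
  HOCH2: HO– on an sp³ carbon → alcohol.
  CH(CH2OCH3): pendant –CH2OCH3: C–O–C linkage → ether.
  CH(OH): –OH on an sp³ carbon → alcohol (secondary).
  CH(COOCH3): pendant –COOCH3: carbonyl C bonded to C and –OCH3 → ester.
  CH(CONH2): pendant –CONH2: carbonyl C bonded to C and N → amide.
  CH(CH=CH2): pendant –CH=CH2: C=C double bond → alkene.
  CH(CH2NH2): pendant –CH2NH2: N on sp³ C, no adjacent C=O → amine.
  CH(COCH3): pendant –COCH3: carbonyl C bonded to two carbons → ketone.
  CH(OCOCH3): pendant –OC(=O)CH3: an acyloxy group → ester.
  COOH: –COOH: carbonyl C bonded to –OH and C → carboxylic acid (the –OH is not a separate alcohol).

alcohol, alkene, amide, amine, carboxylic acid, ester, ether, ketone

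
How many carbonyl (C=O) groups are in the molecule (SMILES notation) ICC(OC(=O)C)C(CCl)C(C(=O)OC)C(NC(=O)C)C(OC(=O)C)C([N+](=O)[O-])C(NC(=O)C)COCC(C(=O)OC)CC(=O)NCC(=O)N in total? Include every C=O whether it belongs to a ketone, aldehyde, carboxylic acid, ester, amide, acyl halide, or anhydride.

8

CH(OCOCH3): ester, 1 C=O (running total 1).
CH(COOCH3): ester, 1 C=O (running total 2).
CH(NHCOCH3): amide, 1 C=O (running total 3).
CH(OCOCH3): ester, 1 C=O (running total 4).
CH(NHCOCH3): amide, 1 C=O (running total 5).
CH(COOCH3): ester, 1 C=O (running total 6).
CH2CONHCH2: amide, 1 C=O (running total 7).
CONH2: amide, 1 C=O (running total 8).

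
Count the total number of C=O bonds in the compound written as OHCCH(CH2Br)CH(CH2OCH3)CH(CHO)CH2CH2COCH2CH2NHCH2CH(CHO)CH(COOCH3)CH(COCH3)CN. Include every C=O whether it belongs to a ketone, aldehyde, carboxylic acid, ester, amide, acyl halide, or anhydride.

6

OHC: aldehyde, 1 C=O (running total 1).
CH(CHO): aldehyde, 1 C=O (running total 2).
CO: ketone, 1 C=O (running total 3).
CH(CHO): aldehyde, 1 C=O (running total 4).
CH(COOCH3): ester, 1 C=O (running total 5).
CH(COCH3): ketone, 1 C=O (running total 6).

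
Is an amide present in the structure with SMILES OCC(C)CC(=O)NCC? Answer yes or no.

Reading the structure from left to right:
  HOCH2: HO– on an sp³ carbon → alcohol.
  CH2CONHCH2: –C(=O)–N– linkage → amide (the N is not an amine).
The CH2CONHCH2 segment supplies the amide: –C(=O)–N– linkage → amide (the N is not an amine).

yes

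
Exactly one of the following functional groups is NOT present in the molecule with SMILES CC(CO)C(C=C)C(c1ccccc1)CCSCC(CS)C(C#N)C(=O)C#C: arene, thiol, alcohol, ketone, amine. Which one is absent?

thiol: present (CH(CH2SH) — pendant –CH2SH → thiol).
arene: present (CH(C6H5) — pendant –C6H5: benzene ring → arene).
ketone: present (CO — –C(=O)– with carbon on both sides → ketone).
alcohol: present (CH(CH2OH) — pendant –CH2OH on an sp³ backbone C → alcohol).
amine: no segment matches this pattern.

amine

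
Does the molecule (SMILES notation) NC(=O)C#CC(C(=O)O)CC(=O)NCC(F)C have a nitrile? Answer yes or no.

–C(=O)NH2: carbonyl C bonded to C and to N → amide (the N is not a separate amine).
C≡C triple bond → alkyne.
pendant –COOH: carbonyl C bonded to C and –OH → carboxylic acid.
–C(=O)–N– linkage → amide (the N is not an amine).
halogen on an sp³ carbon → alkyl halide.
In C≡C, the triple bond is C≡C, not C≡N.
The groups actually present are: alkyl halide, alkyne, amide, carboxylic acid.

no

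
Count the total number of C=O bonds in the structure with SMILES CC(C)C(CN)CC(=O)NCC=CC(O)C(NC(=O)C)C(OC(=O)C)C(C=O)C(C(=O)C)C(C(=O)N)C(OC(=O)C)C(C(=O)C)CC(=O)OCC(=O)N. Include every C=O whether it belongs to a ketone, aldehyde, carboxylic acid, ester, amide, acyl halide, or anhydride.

CH2CONHCH2: amide, 1 C=O (running total 1).
CH(NHCOCH3): amide, 1 C=O (running total 2).
CH(OCOCH3): ester, 1 C=O (running total 3).
CH(CHO): aldehyde, 1 C=O (running total 4).
CH(COCH3): ketone, 1 C=O (running total 5).
CH(CONH2): amide, 1 C=O (running total 6).
CH(OCOCH3): ester, 1 C=O (running total 7).
CH(COCH3): ketone, 1 C=O (running total 8).
CH2COOCH2: ester, 1 C=O (running total 9).
CONH2: amide, 1 C=O (running total 10).

10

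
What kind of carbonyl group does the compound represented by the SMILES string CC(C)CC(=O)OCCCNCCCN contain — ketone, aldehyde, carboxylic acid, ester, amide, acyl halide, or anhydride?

ester

The carbonyl is in the CH2COOCH2 segment: –C(=O)–O–C with C on the carbonyl side → ester.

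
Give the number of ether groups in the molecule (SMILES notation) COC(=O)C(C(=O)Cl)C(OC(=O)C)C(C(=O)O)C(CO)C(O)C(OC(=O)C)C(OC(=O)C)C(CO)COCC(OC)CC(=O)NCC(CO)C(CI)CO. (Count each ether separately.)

Reading the structure from left to right:
  CH3OOC: CH3O–C(=O)–: carbonyl C bonded to C and to –OCH3 → ester (not ketone + ether).
  CH(COCl): pendant –C(=O)X: carbonyl C bonded to C and halogen → acyl halide.
  CH(OCOCH3): pendant –OC(=O)CH3: an acyloxy group → ester.
  CH(COOH): pendant –COOH: carbonyl C bonded to C and –OH → carboxylic acid.
  CH(CH2OH): pendant –CH2OH on an sp³ backbone C → alcohol.
  CH(OH): –OH on an sp³ carbon → alcohol (secondary).
  CH(OCOCH3): pendant –OC(=O)CH3: an acyloxy group → ester.
  CH(OCOCH3): pendant –OC(=O)CH3: an acyloxy group → ester.
  CH(CH2OH): pendant –CH2OH on an sp³ backbone C → alcohol.
  CH2OCH2: C–O–C with sp³ carbons on both sides and no adjacent C=O → ether.
  CH(OCH3): pendant –OCH3: C–O–C with sp³ C, no adjacent C=O → ether.
  CH2CONHCH2: –C(=O)–N– linkage → amide (the N is not an amine).
  CH(CH2OH): pendant –CH2OH on an sp³ backbone C → alcohol.
  CH(CH2I): pendant –CH2X: halogen on sp³ carbon → alkyl halide.
  CH2OH: –OH on an sp³ carbon → alcohol.
Ether appears at: CH2OCH2, CH(OCH3) → 2.

2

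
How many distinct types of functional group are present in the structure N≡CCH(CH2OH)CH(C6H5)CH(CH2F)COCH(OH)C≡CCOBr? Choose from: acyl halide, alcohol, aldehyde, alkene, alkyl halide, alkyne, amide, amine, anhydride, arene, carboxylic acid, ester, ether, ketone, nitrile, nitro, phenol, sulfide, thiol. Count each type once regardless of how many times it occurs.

7

Reading the structure from left to right:
  N≡C: N≡C–: carbon triple-bonded to nitrogen → nitrile.
  CH(CH2OH): pendant –CH2OH on an sp³ backbone C → alcohol.
  CH(C6H5): pendant –C6H5: benzene ring → arene.
  CH(CH2F): pendant –CH2X: halogen on sp³ carbon → alkyl halide.
  CO: –C(=O)– with carbon on both sides → ketone.
  CH(OH): –OH on an sp³ carbon → alcohol (secondary).
  C≡C: C≡C triple bond → alkyne.
  COBr: –C(=O)Br: carbonyl C bonded to C and to a halogen → acyl halide (not alkyl halide).
Distinct types present: acyl halide, alcohol, alkyl halide, alkyne, arene, ketone, nitrile.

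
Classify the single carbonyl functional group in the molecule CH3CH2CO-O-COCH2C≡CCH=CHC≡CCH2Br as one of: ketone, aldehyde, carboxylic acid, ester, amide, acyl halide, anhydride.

anhydride

The carbonyl is in the CH2CO-O-COCH2 segment: two acyl groups sharing one oxygen, –C(=O)–O–C(=O)– → anhydride.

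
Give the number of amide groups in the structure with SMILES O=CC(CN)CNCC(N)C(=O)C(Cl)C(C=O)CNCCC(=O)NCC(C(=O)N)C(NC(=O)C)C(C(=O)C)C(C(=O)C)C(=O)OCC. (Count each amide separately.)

3

terminal –CHO: carbonyl C bonded to H and C → aldehyde.
pendant –CH2NH2: N on sp³ C, no adjacent C=O → amine.
C–N–C with sp³ carbons and no adjacent C=O → amine (secondary).
–NH2 on an sp³ carbon with no adjacent C=O → amine.
–C(=O)– with carbon on both sides → ketone.
halogen on an sp³ carbon → alkyl halide.
pendant –CHO: carbonyl C bonded to C and H → aldehyde.
C–N–C with sp³ carbons and no adjacent C=O → amine (secondary).
–C(=O)–N– linkage → amide (the N is not an amine).
pendant –CONH2: carbonyl C bonded to C and N → amide.
pendant –NHC(=O)CH3: N bonded to a carbonyl → amide (not amine).
pendant –COCH3: carbonyl C bonded to two carbons → ketone.
pendant –COCH3: carbonyl C bonded to two carbons → ketone.
–C(=O)OCH2CH3: carbonyl C bonded to C and to –OEt → ester.
Amide appears at: CH2CONHCH2, CH(CONH2), CH(NHCOCH3) → 3.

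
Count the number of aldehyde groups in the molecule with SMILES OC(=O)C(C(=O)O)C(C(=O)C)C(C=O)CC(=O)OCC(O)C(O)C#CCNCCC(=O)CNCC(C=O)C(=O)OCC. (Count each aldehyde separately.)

–COOH: carbonyl C bonded to –OH and C → carboxylic acid (the –OH is not a separate alcohol).
pendant –COOH: carbonyl C bonded to C and –OH → carboxylic acid.
pendant –COCH3: carbonyl C bonded to two carbons → ketone.
pendant –CHO: carbonyl C bonded to C and H → aldehyde.
–C(=O)–O–C with C on the carbonyl side → ester.
–OH on an sp³ carbon → alcohol (secondary).
–OH on an sp³ carbon → alcohol (secondary).
C≡C triple bond → alkyne.
C–N–C with sp³ carbons and no adjacent C=O → amine (secondary).
–C(=O)– with carbon on both sides → ketone.
C–N–C with sp³ carbons and no adjacent C=O → amine (secondary).
pendant –CHO: carbonyl C bonded to C and H → aldehyde.
–C(=O)OCH2CH3: carbonyl C bonded to C and to –OEt → ester.
Aldehyde appears at: CH(CHO), CH(CHO) → 2.

2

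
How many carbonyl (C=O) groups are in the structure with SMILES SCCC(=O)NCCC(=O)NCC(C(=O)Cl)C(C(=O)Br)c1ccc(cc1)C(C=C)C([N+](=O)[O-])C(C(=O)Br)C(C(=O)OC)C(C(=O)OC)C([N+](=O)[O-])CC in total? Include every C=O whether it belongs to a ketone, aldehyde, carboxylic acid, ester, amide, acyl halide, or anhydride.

7

CH2CONHCH2: amide, 1 C=O (running total 1).
CH2CONHCH2: amide, 1 C=O (running total 2).
CH(COCl): acyl halide, 1 C=O (running total 3).
CH(COBr): acyl halide, 1 C=O (running total 4).
CH(COBr): acyl halide, 1 C=O (running total 5).
CH(COOCH3): ester, 1 C=O (running total 6).
CH(COOCH3): ester, 1 C=O (running total 7).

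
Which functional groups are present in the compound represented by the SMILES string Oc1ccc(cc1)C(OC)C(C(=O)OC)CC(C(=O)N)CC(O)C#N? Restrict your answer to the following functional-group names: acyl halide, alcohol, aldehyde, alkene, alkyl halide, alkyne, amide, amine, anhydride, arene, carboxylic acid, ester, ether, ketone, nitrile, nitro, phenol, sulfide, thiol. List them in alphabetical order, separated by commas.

–OH attached directly to an aromatic ring → phenol (not alcohol); the ring itself is an arene.
pendant –OCH3: C–O–C with sp³ C, no adjacent C=O → ether.
pendant –COOCH3: carbonyl C bonded to C and –OCH3 → ester.
pendant –CONH2: carbonyl C bonded to C and N → amide.
–OH on an sp³ carbon → alcohol (secondary).
–C≡N: carbon triple-bonded to nitrogen → nitrile.

alcohol, amide, arene, ester, ether, nitrile, phenol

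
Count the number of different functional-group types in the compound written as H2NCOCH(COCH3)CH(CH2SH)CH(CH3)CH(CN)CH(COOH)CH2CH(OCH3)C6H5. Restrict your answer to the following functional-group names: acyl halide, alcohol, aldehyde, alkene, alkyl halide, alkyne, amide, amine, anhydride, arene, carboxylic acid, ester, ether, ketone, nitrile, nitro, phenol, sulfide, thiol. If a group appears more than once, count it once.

–C(=O)NH2: carbonyl C bonded to C and to N → amide (the N is not a separate amine).
pendant –COCH3: carbonyl C bonded to two carbons → ketone.
pendant –CH2SH → thiol.
pendant –C≡N: nitrile.
pendant –COOH: carbonyl C bonded to C and –OH → carboxylic acid.
pendant –OCH3: C–O–C with sp³ C, no adjacent C=O → ether.
–C6H5 phenyl ring → arene.
Distinct types present: amide, arene, carboxylic acid, ether, ketone, nitrile, thiol.

7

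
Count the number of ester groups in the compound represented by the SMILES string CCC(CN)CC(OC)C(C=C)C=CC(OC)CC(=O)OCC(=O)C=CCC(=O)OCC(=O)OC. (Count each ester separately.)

3

pendant –CH2NH2: N on sp³ C, no adjacent C=O → amine.
pendant –OCH3: C–O–C with sp³ C, no adjacent C=O → ether.
pendant –CH=CH2: C=C double bond → alkene.
C=C double bond → alkene.
pendant –OCH3: C–O–C with sp³ C, no adjacent C=O → ether.
–C(=O)–O–C with C on the carbonyl side → ester.
–C(=O)– with carbon on both sides → ketone.
C=C double bond → alkene.
–C(=O)–O–C with C on the carbonyl side → ester.
–C(=O)OCH3: carbonyl C bonded to C and to –OCH3 → ester (not ketone + ether).
Ester appears at: CH2COOCH2, CH2COOCH2, COOCH3 → 3.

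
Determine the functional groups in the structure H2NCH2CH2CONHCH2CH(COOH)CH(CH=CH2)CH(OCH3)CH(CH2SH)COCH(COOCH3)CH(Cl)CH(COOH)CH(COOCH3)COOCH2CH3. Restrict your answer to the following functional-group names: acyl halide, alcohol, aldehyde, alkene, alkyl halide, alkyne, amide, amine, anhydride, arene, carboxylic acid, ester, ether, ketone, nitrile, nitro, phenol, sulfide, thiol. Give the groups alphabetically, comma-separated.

Taking each segment in turn:
  H2NCH2: –NH2 on an sp³ carbon with no adjacent C=O → amine.
  CH2CONHCH2: –C(=O)–N– linkage → amide (the N is not an amine).
  CH(COOH): pendant –COOH: carbonyl C bonded to C and –OH → carboxylic acid.
  CH(CH=CH2): pendant –CH=CH2: C=C double bond → alkene.
  CH(OCH3): pendant –OCH3: C–O–C with sp³ C, no adjacent C=O → ether.
  CH(CH2SH): pendant –CH2SH → thiol.
  CO: –C(=O)– with carbon on both sides → ketone.
  CH(COOCH3): pendant –COOCH3: carbonyl C bonded to C and –OCH3 → ester.
  CH(Cl): halogen on an sp³ carbon → alkyl halide.
  CH(COOH): pendant –COOH: carbonyl C bonded to C and –OH → carboxylic acid.
  CH(COOCH3): pendant –COOCH3: carbonyl C bonded to C and –OCH3 → ester.
  COOCH2CH3: –C(=O)OCH2CH3: carbonyl C bonded to C and to –OEt → ester.

alkene, alkyl halide, amide, amine, carboxylic acid, ester, ether, ketone, thiol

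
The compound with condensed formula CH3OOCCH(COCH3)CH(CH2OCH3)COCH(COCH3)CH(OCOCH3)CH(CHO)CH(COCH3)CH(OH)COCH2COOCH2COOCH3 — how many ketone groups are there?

Taking each segment in turn:
  CH3OOC: CH3O–C(=O)–: carbonyl C bonded to C and to –OCH3 → ester (not ketone + ether).
  CH(COCH3): pendant –COCH3: carbonyl C bonded to two carbons → ketone.
  CH(CH2OCH3): pendant –CH2OCH3: C–O–C linkage → ether.
  CO: –C(=O)– with carbon on both sides → ketone.
  CH(COCH3): pendant –COCH3: carbonyl C bonded to two carbons → ketone.
  CH(OCOCH3): pendant –OC(=O)CH3: an acyloxy group → ester.
  CH(CHO): pendant –CHO: carbonyl C bonded to C and H → aldehyde.
  CH(COCH3): pendant –COCH3: carbonyl C bonded to two carbons → ketone.
  CH(OH): –OH on an sp³ carbon → alcohol (secondary).
  CO: –C(=O)– with carbon on both sides → ketone.
  CH2COOCH2: –C(=O)–O–C with C on the carbonyl side → ester.
  COOCH3: –C(=O)OCH3: carbonyl C bonded to C and to –OCH3 → ester (not ketone + ether).
Ketone appears at: CH(COCH3), CO, CH(COCH3), CH(COCH3), CO → 5.

5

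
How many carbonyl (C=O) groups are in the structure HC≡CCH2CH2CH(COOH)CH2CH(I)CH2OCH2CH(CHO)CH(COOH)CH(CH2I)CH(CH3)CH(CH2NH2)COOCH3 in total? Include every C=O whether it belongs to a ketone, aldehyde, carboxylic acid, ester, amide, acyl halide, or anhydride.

CH(COOH): carboxylic acid, 1 C=O (running total 1).
CH(CHO): aldehyde, 1 C=O (running total 2).
CH(COOH): carboxylic acid, 1 C=O (running total 3).
COOCH3: ester, 1 C=O (running total 4).

4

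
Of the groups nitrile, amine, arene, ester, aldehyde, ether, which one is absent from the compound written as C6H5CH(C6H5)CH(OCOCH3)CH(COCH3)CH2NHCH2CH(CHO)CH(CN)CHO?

ester: present (CH(OCOCH3) — pendant –OC(=O)CH3: an acyloxy group → ester).
nitrile: present (CH(CN) — pendant –C≡N: nitrile).
amine: present (CH2NHCH2 — C–N–C with sp³ carbons and no adjacent C=O → amine (secondary)).
arene: present (C6H5 — C6H5– phenyl ring → arene).
aldehyde: present (CH(CHO) — pendant –CHO: carbonyl C bonded to C and H → aldehyde).
ether: absent. In CH(OCOCH3), the C–O–C oxygen is adjacent to a C=O, so it belongs to an ester, not an ether.

ether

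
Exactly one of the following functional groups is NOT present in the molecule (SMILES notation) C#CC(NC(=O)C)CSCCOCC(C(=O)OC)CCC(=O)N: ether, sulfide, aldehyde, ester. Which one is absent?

sulfide: present (CH2SCH2 — C–S–C linkage → sulfide (thioether)).
ether: present (CH2OCH2 — C–O–C with sp³ carbons on both sides and no adjacent C=O → ether).
ester: present (CH(COOCH3) — pendant –COOCH3: carbonyl C bonded to C and –OCH3 → ester).
aldehyde: no segment matches this pattern.

aldehyde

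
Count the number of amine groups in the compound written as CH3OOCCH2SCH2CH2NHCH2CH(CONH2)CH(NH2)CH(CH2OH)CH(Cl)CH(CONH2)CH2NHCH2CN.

Working along the chain:
  CH3OOC: CH3O–C(=O)–: carbonyl C bonded to C and to –OCH3 → ester (not ketone + ether).
  CH2SCH2: C–S–C linkage → sulfide (thioether).
  CH2NHCH2: C–N–C with sp³ carbons and no adjacent C=O → amine (secondary).
  CH(CONH2): pendant –CONH2: carbonyl C bonded to C and N → amide.
  CH(NH2): –NH2 on an sp³ carbon with no adjacent C=O → amine.
  CH(CH2OH): pendant –CH2OH on an sp³ backbone C → alcohol.
  CH(Cl): halogen on an sp³ carbon → alkyl halide.
  CH(CONH2): pendant –CONH2: carbonyl C bonded to C and N → amide.
  CH2NHCH2: C–N–C with sp³ carbons and no adjacent C=O → amine (secondary).
  CN: –C≡N: carbon triple-bonded to nitrogen → nitrile.
Amine appears at: CH2NHCH2, CH(NH2), CH2NHCH2 → 3.

3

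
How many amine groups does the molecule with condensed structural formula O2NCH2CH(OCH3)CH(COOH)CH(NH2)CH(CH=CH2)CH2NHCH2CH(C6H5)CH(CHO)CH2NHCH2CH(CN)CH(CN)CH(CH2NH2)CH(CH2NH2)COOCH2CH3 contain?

Taking each segment in turn:
  O2NCH2: –NO2 on carbon → nitro group.
  CH(OCH3): pendant –OCH3: C–O–C with sp³ C, no adjacent C=O → ether.
  CH(COOH): pendant –COOH: carbonyl C bonded to C and –OH → carboxylic acid.
  CH(NH2): –NH2 on an sp³ carbon with no adjacent C=O → amine.
  CH(CH=CH2): pendant –CH=CH2: C=C double bond → alkene.
  CH2NHCH2: C–N–C with sp³ carbons and no adjacent C=O → amine (secondary).
  CH(C6H5): pendant –C6H5: benzene ring → arene.
  CH(CHO): pendant –CHO: carbonyl C bonded to C and H → aldehyde.
  CH2NHCH2: C–N–C with sp³ carbons and no adjacent C=O → amine (secondary).
  CH(CN): pendant –C≡N: nitrile.
  CH(CN): pendant –C≡N: nitrile.
  CH(CH2NH2): pendant –CH2NH2: N on sp³ C, no adjacent C=O → amine.
  CH(CH2NH2): pendant –CH2NH2: N on sp³ C, no adjacent C=O → amine.
  COOCH2CH3: –C(=O)OCH2CH3: carbonyl C bonded to C and to –OEt → ester.
Amine appears at: CH(NH2), CH2NHCH2, CH2NHCH2, CH(CH2NH2), CH(CH2NH2) → 5.

5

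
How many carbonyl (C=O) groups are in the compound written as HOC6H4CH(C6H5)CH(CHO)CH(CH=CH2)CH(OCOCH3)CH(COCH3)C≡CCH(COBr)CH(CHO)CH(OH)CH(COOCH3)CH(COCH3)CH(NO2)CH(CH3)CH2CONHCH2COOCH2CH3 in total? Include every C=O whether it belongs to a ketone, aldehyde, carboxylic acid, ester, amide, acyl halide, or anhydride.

CH(CHO): aldehyde, 1 C=O (running total 1).
CH(OCOCH3): ester, 1 C=O (running total 2).
CH(COCH3): ketone, 1 C=O (running total 3).
CH(COBr): acyl halide, 1 C=O (running total 4).
CH(CHO): aldehyde, 1 C=O (running total 5).
CH(COOCH3): ester, 1 C=O (running total 6).
CH(COCH3): ketone, 1 C=O (running total 7).
CH2CONHCH2: amide, 1 C=O (running total 8).
COOCH2CH3: ester, 1 C=O (running total 9).

9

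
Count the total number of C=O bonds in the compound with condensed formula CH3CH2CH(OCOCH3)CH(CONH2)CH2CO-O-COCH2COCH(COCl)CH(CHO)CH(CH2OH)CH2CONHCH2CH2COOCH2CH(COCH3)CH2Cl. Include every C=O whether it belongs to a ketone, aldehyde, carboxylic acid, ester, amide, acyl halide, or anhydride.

10

CH(OCOCH3): ester, 1 C=O (running total 1).
CH(CONH2): amide, 1 C=O (running total 2).
CH2CO-O-COCH2: anhydride, 2 C=O (running total 4).
CO: ketone, 1 C=O (running total 5).
CH(COCl): acyl halide, 1 C=O (running total 6).
CH(CHO): aldehyde, 1 C=O (running total 7).
CH2CONHCH2: amide, 1 C=O (running total 8).
CH2COOCH2: ester, 1 C=O (running total 9).
CH(COCH3): ketone, 1 C=O (running total 10).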